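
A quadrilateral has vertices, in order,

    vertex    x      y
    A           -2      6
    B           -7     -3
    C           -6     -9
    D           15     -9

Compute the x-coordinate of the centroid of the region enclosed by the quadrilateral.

Apply Gauss's area formula. First the cross-terms c_i = x_i·y_{i+1} − x_{i+1}·y_i:
  48, 45, 189, 72  ⇒  2A = 354, A = 177.
Then Σ (x_i + x_{i+1})·c_i = 1620, so x̄ = 1620 / (6·177) = 90/59.

90/59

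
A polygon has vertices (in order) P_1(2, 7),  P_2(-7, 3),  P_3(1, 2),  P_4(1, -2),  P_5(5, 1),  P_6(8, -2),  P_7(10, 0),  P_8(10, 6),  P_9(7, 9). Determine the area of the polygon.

93

Apply Gauss's area formula: 2A = Σ (x_i·y_{i+1} − x_{i+1}·y_i), indices taken mod 9.
P_1→P_2: (2)(3) − (-7)(7) = 55
P_2→P_3: (-7)(2) − (1)(3) = -17
P_3→P_4: (1)(-2) − (1)(2) = -4
P_4→P_5: (1)(1) − (5)(-2) = 11
P_5→P_6: (5)(-2) − (8)(1) = -18
P_6→P_7: (8)(0) − (10)(-2) = 20
P_7→P_8: (10)(6) − (10)(0) = 60
P_8→P_9: (10)(9) − (7)(6) = 48
P_9→P_1: (7)(7) − (2)(9) = 31
Σ = 186
Area = |Σ|/2 = 93.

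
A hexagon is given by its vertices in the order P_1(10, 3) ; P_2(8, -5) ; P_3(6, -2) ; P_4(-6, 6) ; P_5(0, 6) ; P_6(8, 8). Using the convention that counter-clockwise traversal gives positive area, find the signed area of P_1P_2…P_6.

Apply the shoelace (surveyor's) formula: 2A = Σ (x_i·y_{i+1} − x_{i+1}·y_i), indices taken mod 6.
Σ = (-74) + (14) + (24) + (-36) + (-48) + (-56) = -176
Signed area = Σ/2 = -88 (negative ⇒ clockwise traversal).

-88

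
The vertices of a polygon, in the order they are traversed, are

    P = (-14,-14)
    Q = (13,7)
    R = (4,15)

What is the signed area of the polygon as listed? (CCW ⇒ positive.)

Cross-terms: 84, 167, 154  ⇒  Σ = 405
Signed area = Σ/2 = 202.5 (positive ⇒ counter-clockwise traversal).

202.5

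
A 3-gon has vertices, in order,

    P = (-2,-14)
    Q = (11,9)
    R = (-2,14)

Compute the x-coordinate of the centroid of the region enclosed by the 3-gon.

Apply the shoelace formula. First the cross-terms c_i = x_i·y_{i+1} − x_{i+1}·y_i:
  136, 172, 56  ⇒  2A = 364, A = 182.
Then Σ (x_i + x_{i+1})·c_i = 2548, so x̄ = 2548 / (6·182) = 7/3.

7/3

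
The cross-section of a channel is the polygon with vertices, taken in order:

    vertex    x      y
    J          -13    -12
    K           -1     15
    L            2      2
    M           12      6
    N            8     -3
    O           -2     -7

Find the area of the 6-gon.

232

Apply Gauss's area formula: 2A = Σ (x_i·y_{i+1} − x_{i+1}·y_i), indices taken mod 6.
Cross-terms: -207, -32, -12, -84, -62, -67  ⇒  Σ = -464
Area = |Σ|/2 = 232.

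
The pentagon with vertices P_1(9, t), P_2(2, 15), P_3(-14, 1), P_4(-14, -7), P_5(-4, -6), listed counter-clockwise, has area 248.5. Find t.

12

The doubled signed area Σ (x_i y_{i+1} − x_{i+1} y_i) is linear in t.
With t=0 it equals 569; the coefficient of t is -6 (from the two edges through P_1).
So -6·t + 569 = 2·248.5 = 497 ⇒ t = 12.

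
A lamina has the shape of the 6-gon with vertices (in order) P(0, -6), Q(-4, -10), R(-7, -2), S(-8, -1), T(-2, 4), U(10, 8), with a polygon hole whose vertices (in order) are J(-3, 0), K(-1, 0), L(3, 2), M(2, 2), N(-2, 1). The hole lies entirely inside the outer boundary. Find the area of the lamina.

118

Outer boundary:
Cross-terms: -24, -62, -9, -34, -56, -60  ⇒  Σ = -245
Area = |Σ|/2 = 122.5.
Hole:
Cross-terms: 0, -2, 2, 6, 3  ⇒  Σ = 9
Area = |Σ|/2 = 4.5.
Net area = 122.5 − 4.5 = 118.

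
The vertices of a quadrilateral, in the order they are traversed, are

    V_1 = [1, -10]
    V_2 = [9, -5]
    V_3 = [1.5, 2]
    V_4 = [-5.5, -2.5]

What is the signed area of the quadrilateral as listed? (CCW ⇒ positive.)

Σ = (85) + (25.5) + (7.25) + (57.5) = 175.25
Signed area = Σ/2 = 87.625 (positive ⇒ counter-clockwise traversal).

87.625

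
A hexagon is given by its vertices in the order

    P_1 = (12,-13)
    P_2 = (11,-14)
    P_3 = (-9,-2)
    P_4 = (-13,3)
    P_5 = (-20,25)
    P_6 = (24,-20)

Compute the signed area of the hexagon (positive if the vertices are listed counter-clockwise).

-381.5

Apply Gauss's area formula: 2A = Σ (x_i·y_{i+1} − x_{i+1}·y_i), indices taken mod 6.
Σ = (-25) + (-148) + (-53) + (-265) + (-200) + (-72) = -763
Signed area = Σ/2 = -381.5 (negative ⇒ clockwise traversal).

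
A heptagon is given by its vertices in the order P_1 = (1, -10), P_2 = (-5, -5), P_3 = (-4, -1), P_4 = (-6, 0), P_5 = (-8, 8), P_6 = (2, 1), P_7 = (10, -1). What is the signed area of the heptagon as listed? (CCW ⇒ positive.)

Σ = (-55) + (-15) + (-6) + (-48) + (-24) + (-12) + (-99) = -259
Signed area = Σ/2 = -129.5 (negative ⇒ clockwise traversal).

-129.5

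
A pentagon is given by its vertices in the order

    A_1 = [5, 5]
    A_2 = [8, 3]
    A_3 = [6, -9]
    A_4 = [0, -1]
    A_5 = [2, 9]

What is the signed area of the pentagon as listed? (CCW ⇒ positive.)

Apply Gauss's area formula: 2A = Σ (x_i·y_{i+1} − x_{i+1}·y_i), indices taken mod 5.
A_1→A_2: (5)(3) − (8)(5) = -25
A_2→A_3: (8)(-9) − (6)(3) = -90
A_3→A_4: (6)(-1) − (0)(-9) = -6
A_4→A_5: (0)(9) − (2)(-1) = 2
A_5→A_1: (2)(5) − (5)(9) = -35
Σ = -154
Signed area = Σ/2 = -77 (negative ⇒ clockwise traversal).

-77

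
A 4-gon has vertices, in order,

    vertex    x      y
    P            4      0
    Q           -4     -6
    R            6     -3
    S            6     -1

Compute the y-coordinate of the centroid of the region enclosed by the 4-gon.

Apply the surveyor's formula. First the cross-terms c_i = x_i·y_{i+1} − x_{i+1}·y_i:
  -24, 48, 12, 4  ⇒  2A = 40, A = 20.
Then Σ (y_i + y_{i+1})·c_i = -340, so ȳ = -340 / (6·20) = -17/6.

-17/6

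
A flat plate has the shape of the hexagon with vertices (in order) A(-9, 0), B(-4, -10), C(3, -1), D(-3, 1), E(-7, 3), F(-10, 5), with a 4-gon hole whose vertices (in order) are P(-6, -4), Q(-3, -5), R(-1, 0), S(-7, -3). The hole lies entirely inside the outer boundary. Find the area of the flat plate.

68

Outer boundary:
Apply Gauss's area formula: 2A = Σ (x_i·y_{i+1} − x_{i+1}·y_i), indices taken mod 6.
Σ = (90) + (34) + (0) + (-2) + (-5) + (45) = 162
Area = |Σ|/2 = 81.
Hole:
Apply Gauss's area formula: 2A = Σ (x_i·y_{i+1} − x_{i+1}·y_i), indices taken mod 4.
Cross-terms: 18, -5, 3, 10  ⇒  Σ = 26
Area = |Σ|/2 = 13.
Net area = 81 − 13 = 68.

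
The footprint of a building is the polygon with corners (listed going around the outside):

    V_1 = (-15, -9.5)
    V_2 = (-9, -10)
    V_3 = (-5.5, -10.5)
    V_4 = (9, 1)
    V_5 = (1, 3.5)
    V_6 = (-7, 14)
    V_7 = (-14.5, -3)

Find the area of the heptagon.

Σ = (64.5) + (39.5) + (89) + (30.5) + (38.5) + (224) + (92.75) = 578.75
Area = |Σ|/2 = 289.375.

289.375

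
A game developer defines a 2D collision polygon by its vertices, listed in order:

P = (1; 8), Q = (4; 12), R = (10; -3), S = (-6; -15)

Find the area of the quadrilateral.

Apply the surveyor's formula: 2A = Σ (x_i·y_{i+1} − x_{i+1}·y_i), indices taken mod 4.
P→Q: (1)(12) − (4)(8) = -20
Q→R: (4)(-3) − (10)(12) = -132
R→S: (10)(-15) − (-6)(-3) = -168
S→P: (-6)(8) − (1)(-15) = -33
Σ = -353
Area = |Σ|/2 = 176.5.

176.5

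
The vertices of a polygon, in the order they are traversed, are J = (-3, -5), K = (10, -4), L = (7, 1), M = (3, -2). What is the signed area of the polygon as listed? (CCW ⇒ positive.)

31

Apply the shoelace formula: 2A = Σ (x_i·y_{i+1} − x_{i+1}·y_i), indices taken mod 4.
J→K: (-3)(-4) − (10)(-5) = 62
K→L: (10)(1) − (7)(-4) = 38
L→M: (7)(-2) − (3)(1) = -17
M→J: (3)(-5) − (-3)(-2) = -21
Σ = 62
Signed area = Σ/2 = 31 (positive ⇒ counter-clockwise traversal).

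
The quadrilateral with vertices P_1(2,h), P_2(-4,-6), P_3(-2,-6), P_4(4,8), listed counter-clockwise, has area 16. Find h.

5

Write out the shoelace sum; only the two edges meeting at P_1 involve h:
2·Area = [(4·h − 2·8) + (2·(-6) − (-4)·h)] + 20
       = 8·h + -8 = 32
⇒ h = 5.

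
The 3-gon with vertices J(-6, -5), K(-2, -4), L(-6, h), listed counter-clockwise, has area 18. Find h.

The doubled signed area Σ (x_i y_{i+1} − x_{i+1} y_i) is linear in h.
With h=0 it equals 20; the coefficient of h is 4 (from the two edges through L).
So 4·h + 20 = 2·18 = 36 ⇒ h = 4.

4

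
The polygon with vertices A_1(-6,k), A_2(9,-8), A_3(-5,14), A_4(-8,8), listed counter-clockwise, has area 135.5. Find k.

-1

The doubled signed area Σ (x_i y_{i+1} − x_{i+1} y_i) is linear in k.
With k=0 it equals 254; the coefficient of k is -17 (from the two edges through A_1).
So -17·k + 254 = 2·135.5 = 271 ⇒ k = -1.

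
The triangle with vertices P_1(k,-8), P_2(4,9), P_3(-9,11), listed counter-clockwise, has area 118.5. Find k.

Write out the shoelace sum; only the two edges meeting at P_1 involve k:
2·Area = [((-9)·(-8) − k·11) + (k·9 − 4·(-8))] + 125
       = -2·k + 229 = 237
⇒ k = -4.

-4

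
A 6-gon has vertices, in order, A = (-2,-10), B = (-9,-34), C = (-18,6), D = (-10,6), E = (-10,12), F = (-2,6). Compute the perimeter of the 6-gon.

|AB| = √((-7)² + (-24)²) = √625 = 25
|BC| = √((-9)² + (40)²) = √1681 = 41
|CD| = √((8)² + (0)²) = √64 = 8
|DE| = √((0)² + (6)²) = √36 = 6
|EF| = √((8)² + (-6)²) = √100 = 10
|FA| = √((0)² + (-16)²) = √256 = 16
Perimeter = 25 + 41 + 8 + 6 + 10 + 16 = 106.

106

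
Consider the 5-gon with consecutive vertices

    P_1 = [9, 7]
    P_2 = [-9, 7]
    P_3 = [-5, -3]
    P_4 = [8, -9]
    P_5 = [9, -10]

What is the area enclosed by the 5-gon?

205.5

Apply Gauss's area formula: 2A = Σ (x_i·y_{i+1} − x_{i+1}·y_i), indices taken mod 5.
Cross-terms: 126, 62, 69, 1, 153  ⇒  Σ = 411
Area = |Σ|/2 = 205.5.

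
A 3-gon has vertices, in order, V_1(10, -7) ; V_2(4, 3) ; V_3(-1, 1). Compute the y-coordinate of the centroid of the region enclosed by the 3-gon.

Apply the surveyor's formula. First the cross-terms c_i = x_i·y_{i+1} − x_{i+1}·y_i:
  58, 7, -3  ⇒  2A = 62, A = 31.
Then Σ (y_i + y_{i+1})·c_i = -186, so ȳ = -186 / (6·31) = -1.

-1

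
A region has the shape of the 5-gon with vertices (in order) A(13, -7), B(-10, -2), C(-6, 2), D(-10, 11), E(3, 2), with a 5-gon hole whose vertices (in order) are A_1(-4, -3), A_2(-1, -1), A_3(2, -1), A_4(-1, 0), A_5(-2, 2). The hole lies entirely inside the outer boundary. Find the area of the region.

129.5

Outer boundary:
Apply the shoelace (surveyor's) formula: 2A = Σ (x_i·y_{i+1} − x_{i+1}·y_i), indices taken mod 5.
Σ = (-96) + (-32) + (-46) + (-53) + (-47) = -274
Area = |Σ|/2 = 137.
Hole:
Apply Gauss's area formula: 2A = Σ (x_i·y_{i+1} − x_{i+1}·y_i), indices taken mod 5.
A_1→A_2: (-4)(-1) − (-1)(-3) = 1
A_2→A_3: (-1)(-1) − (2)(-1) = 3
A_3→A_4: (2)(0) − (-1)(-1) = -1
A_4→A_5: (-1)(2) − (-2)(0) = -2
A_5→A_1: (-2)(-3) − (-4)(2) = 14
Σ = 15
Area = |Σ|/2 = 7.5.
Net area = 137 − 7.5 = 129.5.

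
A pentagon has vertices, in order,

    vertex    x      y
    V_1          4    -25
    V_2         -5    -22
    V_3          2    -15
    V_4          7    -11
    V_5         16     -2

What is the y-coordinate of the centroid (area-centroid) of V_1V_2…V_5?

-3976/241

Apply the shoelace (surveyor's) formula. First the cross-terms c_i = x_i·y_{i+1} − x_{i+1}·y_i:
  -213, 119, 83, 162, -392  ⇒  2A = -241, A = -120.5.
Then Σ (y_i + y_{i+1})·c_i = 11928, so ȳ = 11928 / (6·(-120.5)) = -3976/241.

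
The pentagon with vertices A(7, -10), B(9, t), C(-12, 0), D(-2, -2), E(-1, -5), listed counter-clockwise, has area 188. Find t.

The doubled signed area Σ (x_i y_{i+1} − x_{i+1} y_i) is linear in t.
With t=0 it equals 167; the coefficient of t is 19 (from the two edges through B).
So 19·t + 167 = 2·188 = 376 ⇒ t = 11.

11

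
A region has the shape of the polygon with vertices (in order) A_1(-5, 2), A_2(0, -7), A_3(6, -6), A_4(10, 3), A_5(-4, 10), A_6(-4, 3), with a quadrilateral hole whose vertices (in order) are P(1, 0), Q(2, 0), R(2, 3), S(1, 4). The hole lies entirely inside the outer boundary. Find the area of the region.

Outer boundary:
A_1→A_2: (-5)(-7) − (0)(2) = 35
A_2→A_3: (0)(-6) − (6)(-7) = 42
A_3→A_4: (6)(3) − (10)(-6) = 78
A_4→A_5: (10)(10) − (-4)(3) = 112
A_5→A_6: (-4)(3) − (-4)(10) = 28
A_6→A_1: (-4)(2) − (-5)(3) = 7
Σ = 302
Area = |Σ|/2 = 151.
Hole:
Apply Gauss's area formula: 2A = Σ (x_i·y_{i+1} − x_{i+1}·y_i), indices taken mod 4.
Σ = (0) + (6) + (5) + (-4) = 7
Area = |Σ|/2 = 3.5.
Net area = 151 − 3.5 = 147.5.

147.5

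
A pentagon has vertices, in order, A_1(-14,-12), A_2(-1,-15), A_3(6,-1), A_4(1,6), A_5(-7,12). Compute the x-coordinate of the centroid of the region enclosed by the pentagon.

-328/79

Apply the shoelace formula. First the cross-terms c_i = x_i·y_{i+1} − x_{i+1}·y_i:
  198, 91, 37, 54, 252  ⇒  2A = 632, A = 316.
Then Σ (x_i + x_{i+1})·c_i = -7872, so x̄ = -7872 / (6·316) = -328/79.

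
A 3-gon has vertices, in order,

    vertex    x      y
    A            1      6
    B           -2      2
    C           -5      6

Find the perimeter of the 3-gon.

|AB| = √((-3)² + (-4)²) = √25 = 5
|BC| = √((-3)² + (4)²) = √25 = 5
|CA| = √((6)² + (0)²) = √36 = 6
Perimeter = 5 + 5 + 6 = 16.

16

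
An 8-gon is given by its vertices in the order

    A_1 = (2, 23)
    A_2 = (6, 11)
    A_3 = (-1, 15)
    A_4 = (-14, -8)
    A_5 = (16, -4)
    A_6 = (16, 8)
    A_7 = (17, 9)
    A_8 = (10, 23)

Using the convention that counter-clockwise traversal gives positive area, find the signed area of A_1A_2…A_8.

Apply the shoelace (surveyor's) formula: 2A = Σ (x_i·y_{i+1} − x_{i+1}·y_i), indices taken mod 8.
Σ = (-116) + (101) + (218) + (184) + (192) + (8) + (301) + (184) = 1072
Signed area = Σ/2 = 536 (positive ⇒ counter-clockwise traversal).

536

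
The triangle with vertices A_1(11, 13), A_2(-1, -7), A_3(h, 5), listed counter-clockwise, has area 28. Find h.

Write out the shoelace sum; only the two edges meeting at A_3 involve h:
2·Area = [((-1)·5 − h·(-7)) + (h·13 − 11·5)] + -64
       = 20·h + -124 = 56
⇒ h = 9.

9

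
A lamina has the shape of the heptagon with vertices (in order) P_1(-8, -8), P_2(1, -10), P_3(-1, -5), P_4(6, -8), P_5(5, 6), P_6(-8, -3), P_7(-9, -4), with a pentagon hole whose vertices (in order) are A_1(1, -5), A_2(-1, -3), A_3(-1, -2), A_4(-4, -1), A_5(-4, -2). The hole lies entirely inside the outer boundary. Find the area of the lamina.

127.5

Outer boundary:
Apply the surveyor's formula: 2A = Σ (x_i·y_{i+1} − x_{i+1}·y_i), indices taken mod 7.
Cross-terms: 88, -15, 38, 76, 33, 5, 40  ⇒  Σ = 265
Area = |Σ|/2 = 132.5.
Hole:
Σ = (-8) + (-1) + (-7) + (4) + (22) = 10
Area = |Σ|/2 = 5.
Net area = 132.5 − 5 = 127.5.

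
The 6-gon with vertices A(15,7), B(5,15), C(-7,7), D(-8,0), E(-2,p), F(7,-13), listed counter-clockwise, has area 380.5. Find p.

The doubled signed area Σ (x_i y_{i+1} − x_{i+1} y_i) is linear in p.
With p=0 it equals 656; the coefficient of p is -15 (from the two edges through E).
So -15·p + 656 = 2·380.5 = 761 ⇒ p = -7.

-7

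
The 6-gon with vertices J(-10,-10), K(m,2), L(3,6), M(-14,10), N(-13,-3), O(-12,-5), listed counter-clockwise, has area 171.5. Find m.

-1

Write out the shoelace sum; only the two edges meeting at K involve m:
2·Area = [((-10)·2 − m·(-10)) + (m·6 − 3·2)] + 385
       = 16·m + 359 = 343
⇒ m = -1.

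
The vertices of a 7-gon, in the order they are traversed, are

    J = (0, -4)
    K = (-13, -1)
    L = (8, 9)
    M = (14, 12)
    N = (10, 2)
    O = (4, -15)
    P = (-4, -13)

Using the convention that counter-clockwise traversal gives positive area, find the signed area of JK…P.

Apply Gauss's area formula: 2A = Σ (x_i·y_{i+1} − x_{i+1}·y_i), indices taken mod 7.
Σ = (-52) + (-109) + (-30) + (-92) + (-158) + (-112) + (16) = -537
Signed area = Σ/2 = -268.5 (negative ⇒ clockwise traversal).

-268.5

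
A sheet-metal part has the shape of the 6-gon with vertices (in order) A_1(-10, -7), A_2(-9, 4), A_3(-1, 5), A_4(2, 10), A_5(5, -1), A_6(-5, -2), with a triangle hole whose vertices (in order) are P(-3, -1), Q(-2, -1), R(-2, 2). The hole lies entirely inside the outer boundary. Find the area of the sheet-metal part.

Outer boundary:
Σ = (-103) + (-41) + (-20) + (-52) + (-15) + (15) = -216
Area = |Σ|/2 = 108.
Hole:
Apply Gauss's area formula: 2A = Σ (x_i·y_{i+1} − x_{i+1}·y_i), indices taken mod 3.
Σ = (1) + (-6) + (8) = 3
Area = |Σ|/2 = 1.5.
Net area = 108 − 1.5 = 106.5.

106.5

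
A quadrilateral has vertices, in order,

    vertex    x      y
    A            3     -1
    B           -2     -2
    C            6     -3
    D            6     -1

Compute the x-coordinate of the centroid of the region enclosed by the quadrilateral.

181/57

Apply Gauss's area formula. First the cross-terms c_i = x_i·y_{i+1} − x_{i+1}·y_i:
  -8, 18, 12, -3  ⇒  2A = 19, A = 9.5.
Then Σ (x_i + x_{i+1})·c_i = 181, so x̄ = 181 / (6·9.5) = 181/57.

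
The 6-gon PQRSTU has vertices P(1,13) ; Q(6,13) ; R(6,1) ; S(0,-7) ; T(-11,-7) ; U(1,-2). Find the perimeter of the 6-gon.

66

|PQ| = √((5)² + (0)²) = √25 = 5
|QR| = √((0)² + (-12)²) = √144 = 12
|RS| = √((-6)² + (-8)²) = √100 = 10
|ST| = √((-11)² + (0)²) = √121 = 11
|TU| = √((12)² + (5)²) = √169 = 13
|UP| = √((0)² + (15)²) = √225 = 15
Perimeter = 5 + 12 + 10 + 11 + 13 + 15 = 66.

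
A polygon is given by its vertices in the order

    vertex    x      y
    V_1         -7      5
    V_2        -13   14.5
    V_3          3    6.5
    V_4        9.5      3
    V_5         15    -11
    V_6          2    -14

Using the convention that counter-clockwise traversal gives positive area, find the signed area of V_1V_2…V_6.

Σ = (-36.5) + (-128) + (-52.75) + (-149.5) + (-188) + (-88) = -642.75
Signed area = Σ/2 = -321.375 (negative ⇒ clockwise traversal).

-321.375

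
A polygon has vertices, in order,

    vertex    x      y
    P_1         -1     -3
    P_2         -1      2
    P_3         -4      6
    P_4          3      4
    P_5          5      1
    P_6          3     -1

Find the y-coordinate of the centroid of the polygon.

Apply Gauss's area formula. First the cross-terms c_i = x_i·y_{i+1} − x_{i+1}·y_i:
  -5, 2, -34, -17, -8, -10  ⇒  2A = -72, A = -36.
Then Σ (y_i + y_{i+1})·c_i = -364, so ȳ = -364 / (6·(-36)) = 91/54.

91/54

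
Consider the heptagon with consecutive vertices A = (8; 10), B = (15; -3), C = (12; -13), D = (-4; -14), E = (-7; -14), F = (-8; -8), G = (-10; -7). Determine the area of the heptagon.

Apply Gauss's area formula: 2A = Σ (x_i·y_{i+1} − x_{i+1}·y_i), indices taken mod 7.
Σ = (-174) + (-159) + (-220) + (-42) + (-56) + (-24) + (-44) = -719
Area = |Σ|/2 = 359.5.

359.5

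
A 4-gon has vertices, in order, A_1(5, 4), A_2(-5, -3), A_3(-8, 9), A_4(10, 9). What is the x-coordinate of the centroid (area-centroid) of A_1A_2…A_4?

-166/231

Apply Gauss's area formula. First the cross-terms c_i = x_i·y_{i+1} − x_{i+1}·y_i:
  5, -69, -162, -5  ⇒  2A = -231, A = -115.5.
Then Σ (x_i + x_{i+1})·c_i = 498, so x̄ = 498 / (6·(-115.5)) = -166/231.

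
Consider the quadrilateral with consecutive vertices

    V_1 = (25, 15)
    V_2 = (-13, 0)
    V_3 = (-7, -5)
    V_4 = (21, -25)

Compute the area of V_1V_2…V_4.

Apply Gauss's area formula: 2A = Σ (x_i·y_{i+1} − x_{i+1}·y_i), indices taken mod 4.
V_1→V_2: (25)(0) − (-13)(15) = 195
V_2→V_3: (-13)(-5) − (-7)(0) = 65
V_3→V_4: (-7)(-25) − (21)(-5) = 280
V_4→V_1: (21)(15) − (25)(-25) = 940
Σ = 1480
Area = |Σ|/2 = 740.

740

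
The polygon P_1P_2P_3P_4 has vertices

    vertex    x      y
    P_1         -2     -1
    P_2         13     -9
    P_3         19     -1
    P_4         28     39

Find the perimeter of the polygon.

|P_1P_2| = √((15)² + (-8)²) = √289 = 17
|P_2P_3| = √((6)² + (8)²) = √100 = 10
|P_3P_4| = √((9)² + (40)²) = √1681 = 41
|P_4P_1| = √((-30)² + (-40)²) = √2500 = 50
Perimeter = 17 + 10 + 41 + 50 = 118.

118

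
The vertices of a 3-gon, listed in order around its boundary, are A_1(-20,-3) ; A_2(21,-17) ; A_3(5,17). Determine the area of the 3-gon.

585

Apply the shoelace (surveyor's) formula: 2A = Σ (x_i·y_{i+1} − x_{i+1}·y_i), indices taken mod 3.
Σ = (403) + (442) + (325) = 1170
Area = |Σ|/2 = 585.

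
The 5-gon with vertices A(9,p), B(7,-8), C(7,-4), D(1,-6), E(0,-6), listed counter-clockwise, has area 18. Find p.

-10

The doubled signed area Σ (x_i y_{i+1} − x_{i+1} y_i) is linear in p.
With p=0 it equals -34; the coefficient of p is -7 (from the two edges through A).
So -7·p + -34 = 2·18 = 36 ⇒ p = -10.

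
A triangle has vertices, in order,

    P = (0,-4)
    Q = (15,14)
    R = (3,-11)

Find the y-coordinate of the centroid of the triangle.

Apply the surveyor's formula. First the cross-terms c_i = x_i·y_{i+1} − x_{i+1}·y_i:
  60, -207, -12  ⇒  2A = -159, A = -79.5.
Then Σ (y_i + y_{i+1})·c_i = 159, so ȳ = 159 / (6·(-79.5)) = -1/3.

-1/3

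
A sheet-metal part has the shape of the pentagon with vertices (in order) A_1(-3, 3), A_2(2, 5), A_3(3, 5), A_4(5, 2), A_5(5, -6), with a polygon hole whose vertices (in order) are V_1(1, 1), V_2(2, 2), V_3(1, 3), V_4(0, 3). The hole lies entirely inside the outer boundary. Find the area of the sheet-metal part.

42

Outer boundary:
Σ = (-21) + (-5) + (-19) + (-40) + (-3) = -88
Area = |Σ|/2 = 44.
Hole:
Apply the surveyor's formula: 2A = Σ (x_i·y_{i+1} − x_{i+1}·y_i), indices taken mod 4.
Cross-terms: 0, 4, 3, -3  ⇒  Σ = 4
Area = |Σ|/2 = 2.
Net area = 44 − 2 = 42.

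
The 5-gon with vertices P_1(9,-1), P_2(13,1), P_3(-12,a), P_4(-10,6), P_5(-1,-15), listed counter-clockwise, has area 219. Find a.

The doubled signed area Σ (x_i y_{i+1} − x_{i+1} y_i) is linear in a.
With a=0 it equals 254; the coefficient of a is 23 (from the two edges through P_3).
So 23·a + 254 = 2·219 = 438 ⇒ a = 8.

8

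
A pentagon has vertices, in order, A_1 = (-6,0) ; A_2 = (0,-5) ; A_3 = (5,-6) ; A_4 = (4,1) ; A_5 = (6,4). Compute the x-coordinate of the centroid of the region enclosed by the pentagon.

Apply Gauss's area formula. First the cross-terms c_i = x_i·y_{i+1} − x_{i+1}·y_i:
  30, 25, 29, 10, 24  ⇒  2A = 118, A = 59.
Then Σ (x_i + x_{i+1})·c_i = 306, so x̄ = 306 / (6·59) = 51/59.

51/59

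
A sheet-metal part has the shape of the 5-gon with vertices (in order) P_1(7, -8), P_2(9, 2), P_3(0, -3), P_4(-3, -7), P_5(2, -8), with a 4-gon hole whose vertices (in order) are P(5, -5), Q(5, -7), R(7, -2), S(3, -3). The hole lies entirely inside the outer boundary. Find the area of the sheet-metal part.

57

Outer boundary:
Σ = (86) + (-27) + (-9) + (38) + (40) = 128
Area = |Σ|/2 = 64.
Hole:
Σ = (-10) + (39) + (-15) + (0) = 14
Area = |Σ|/2 = 7.
Net area = 64 − 7 = 57.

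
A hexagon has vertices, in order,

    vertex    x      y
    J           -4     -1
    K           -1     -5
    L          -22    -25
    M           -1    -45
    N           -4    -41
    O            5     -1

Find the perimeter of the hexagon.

118

|JK| = √((3)² + (-4)²) = √25 = 5
|KL| = √((-21)² + (-20)²) = √841 = 29
|LM| = √((21)² + (-20)²) = √841 = 29
|MN| = √((-3)² + (4)²) = √25 = 5
|NO| = √((9)² + (40)²) = √1681 = 41
|OJ| = √((-9)² + (0)²) = √81 = 9
Perimeter = 5 + 29 + 29 + 5 + 41 + 9 = 118.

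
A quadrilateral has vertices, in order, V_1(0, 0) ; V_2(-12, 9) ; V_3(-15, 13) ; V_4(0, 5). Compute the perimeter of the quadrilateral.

|V_1V_2| = √((-12)² + (9)²) = √225 = 15
|V_2V_3| = √((-3)² + (4)²) = √25 = 5
|V_3V_4| = √((15)² + (-8)²) = √289 = 17
|V_4V_1| = √((0)² + (-5)²) = √25 = 5
Perimeter = 15 + 5 + 17 + 5 = 42.

42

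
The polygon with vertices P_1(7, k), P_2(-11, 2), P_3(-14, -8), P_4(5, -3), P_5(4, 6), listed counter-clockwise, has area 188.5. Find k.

The doubled signed area Σ (x_i y_{i+1} − x_{i+1} y_i) is linear in k.
With k=0 it equals 212; the coefficient of k is 15 (from the two edges through P_1).
So 15·k + 212 = 2·188.5 = 377 ⇒ k = 11.

11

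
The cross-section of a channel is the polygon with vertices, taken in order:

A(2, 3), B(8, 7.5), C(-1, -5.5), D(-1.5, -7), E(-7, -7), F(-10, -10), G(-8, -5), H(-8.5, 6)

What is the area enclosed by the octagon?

Apply the shoelace formula: 2A = Σ (x_i·y_{i+1} − x_{i+1}·y_i), indices taken mod 8.
A→B: (2)(7.5) − (8)(3) = -9
B→C: (8)(-5.5) − (-1)(7.5) = -36.5
C→D: (-1)(-7) − (-1.5)(-5.5) = -1.25
D→E: (-1.5)(-7) − (-7)(-7) = -38.5
E→F: (-7)(-10) − (-10)(-7) = 0
F→G: (-10)(-5) − (-8)(-10) = -30
G→H: (-8)(6) − (-8.5)(-5) = -90.5
H→A: (-8.5)(3) − (2)(6) = -37.5
Σ = -243.25
Area = |Σ|/2 = 121.625.

121.625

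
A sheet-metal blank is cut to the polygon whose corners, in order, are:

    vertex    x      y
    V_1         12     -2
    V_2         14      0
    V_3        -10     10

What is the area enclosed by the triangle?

34

Apply Gauss's area formula: 2A = Σ (x_i·y_{i+1} − x_{i+1}·y_i), indices taken mod 3.
Cross-terms: 28, 140, -100  ⇒  Σ = 68
Area = |Σ|/2 = 34.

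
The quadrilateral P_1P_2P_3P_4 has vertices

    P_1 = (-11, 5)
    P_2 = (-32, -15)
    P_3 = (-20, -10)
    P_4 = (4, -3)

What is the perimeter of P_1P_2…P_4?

84

|P_1P_2| = √((-21)² + (-20)²) = √841 = 29
|P_2P_3| = √((12)² + (5)²) = √169 = 13
|P_3P_4| = √((24)² + (7)²) = √625 = 25
|P_4P_1| = √((-15)² + (8)²) = √289 = 17
Perimeter = 29 + 13 + 25 + 17 = 84.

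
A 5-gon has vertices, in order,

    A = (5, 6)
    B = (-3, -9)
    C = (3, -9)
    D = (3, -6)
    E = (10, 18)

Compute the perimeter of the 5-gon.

64

|AB| = √((-8)² + (-15)²) = √289 = 17
|BC| = √((6)² + (0)²) = √36 = 6
|CD| = √((0)² + (3)²) = √9 = 3
|DE| = √((7)² + (24)²) = √625 = 25
|EA| = √((-5)² + (-12)²) = √169 = 13
Perimeter = 17 + 6 + 3 + 25 + 13 = 64.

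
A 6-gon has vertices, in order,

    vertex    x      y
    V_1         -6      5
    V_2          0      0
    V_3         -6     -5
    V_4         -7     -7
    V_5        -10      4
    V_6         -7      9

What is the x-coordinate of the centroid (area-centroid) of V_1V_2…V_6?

Apply the shoelace (surveyor's) formula. First the cross-terms c_i = x_i·y_{i+1} − x_{i+1}·y_i:
  0, 0, 7, -98, -62, 19  ⇒  2A = -134, A = -67.
Then Σ (x_i + x_{i+1})·c_i = 2382, so x̄ = 2382 / (6·(-67)) = -397/67.

-397/67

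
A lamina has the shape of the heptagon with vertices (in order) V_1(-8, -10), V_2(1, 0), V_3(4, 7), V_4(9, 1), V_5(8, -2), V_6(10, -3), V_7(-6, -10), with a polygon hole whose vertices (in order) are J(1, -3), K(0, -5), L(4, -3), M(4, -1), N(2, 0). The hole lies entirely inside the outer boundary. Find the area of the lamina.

Outer boundary:
Apply the surveyor's formula: 2A = Σ (x_i·y_{i+1} − x_{i+1}·y_i), indices taken mod 7.
Cross-terms: 10, 7, -59, -26, -4, -118, -20  ⇒  Σ = -210
Area = |Σ|/2 = 105.
Hole:
Apply the shoelace (surveyor's) formula: 2A = Σ (x_i·y_{i+1} − x_{i+1}·y_i), indices taken mod 5.
Σ = (-5) + (20) + (8) + (2) + (-6) = 19
Area = |Σ|/2 = 9.5.
Net area = 105 − 9.5 = 95.5.

95.5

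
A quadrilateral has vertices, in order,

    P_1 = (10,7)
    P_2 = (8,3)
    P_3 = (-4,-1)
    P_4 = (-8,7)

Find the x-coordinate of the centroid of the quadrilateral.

Apply the surveyor's formula. First the cross-terms c_i = x_i·y_{i+1} − x_{i+1}·y_i:
  -26, 4, -36, -126  ⇒  2A = -184, A = -92.
Then Σ (x_i + x_{i+1})·c_i = -272, so x̄ = -272 / (6·(-92)) = 34/69.

34/69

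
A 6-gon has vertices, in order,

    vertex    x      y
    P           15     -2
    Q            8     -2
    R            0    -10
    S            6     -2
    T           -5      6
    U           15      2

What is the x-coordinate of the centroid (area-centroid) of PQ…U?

Apply Gauss's area formula. First the cross-terms c_i = x_i·y_{i+1} − x_{i+1}·y_i:
  -14, -80, 60, 26, -100, -60  ⇒  2A = -168, A = -84.
Then Σ (x_i + x_{i+1})·c_i = -3376, so x̄ = -3376 / (6·(-84)) = 422/63.

422/63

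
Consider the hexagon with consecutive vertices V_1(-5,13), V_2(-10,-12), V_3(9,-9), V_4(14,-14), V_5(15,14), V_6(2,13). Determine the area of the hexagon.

526

Apply the surveyor's formula: 2A = Σ (x_i·y_{i+1} − x_{i+1}·y_i), indices taken mod 6.
Cross-terms: 190, 198, 0, 406, 167, 91  ⇒  Σ = 1052
Area = |Σ|/2 = 526.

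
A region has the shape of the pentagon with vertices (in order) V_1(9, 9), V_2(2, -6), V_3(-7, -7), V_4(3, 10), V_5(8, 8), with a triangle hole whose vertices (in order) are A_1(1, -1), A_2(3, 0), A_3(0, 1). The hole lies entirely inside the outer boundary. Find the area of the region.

Outer boundary:
V_1→V_2: (9)(-6) − (2)(9) = -72
V_2→V_3: (2)(-7) − (-7)(-6) = -56
V_3→V_4: (-7)(10) − (3)(-7) = -49
V_4→V_5: (3)(8) − (8)(10) = -56
V_5→V_1: (8)(9) − (9)(8) = 0
Σ = -233
Area = |Σ|/2 = 116.5.
Hole:
Σ = (3) + (3) + (-1) = 5
Area = |Σ|/2 = 2.5.
Net area = 116.5 − 2.5 = 114.

114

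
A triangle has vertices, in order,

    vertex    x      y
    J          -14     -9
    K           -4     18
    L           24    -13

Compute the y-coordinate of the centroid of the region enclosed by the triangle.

Apply the shoelace (surveyor's) formula. First the cross-terms c_i = x_i·y_{i+1} − x_{i+1}·y_i:
  -288, -380, -398  ⇒  2A = -1066, A = -533.
Then Σ (y_i + y_{i+1})·c_i = 4264, so ȳ = 4264 / (6·(-533)) = -4/3.

-4/3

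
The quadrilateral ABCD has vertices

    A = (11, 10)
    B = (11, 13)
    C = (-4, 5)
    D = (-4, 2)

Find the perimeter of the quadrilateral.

40

|AB| = √((0)² + (3)²) = √9 = 3
|BC| = √((-15)² + (-8)²) = √289 = 17
|CD| = √((0)² + (-3)²) = √9 = 3
|DA| = √((15)² + (8)²) = √289 = 17
Perimeter = 3 + 17 + 3 + 17 = 40.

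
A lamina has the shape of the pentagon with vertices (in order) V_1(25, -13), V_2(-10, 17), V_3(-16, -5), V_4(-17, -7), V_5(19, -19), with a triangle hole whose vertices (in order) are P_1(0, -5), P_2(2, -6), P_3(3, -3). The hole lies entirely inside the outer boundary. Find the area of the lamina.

Outer boundary:
Apply Gauss's area formula: 2A = Σ (x_i·y_{i+1} − x_{i+1}·y_i), indices taken mod 5.
Cross-terms: 295, 322, 27, 456, 228  ⇒  Σ = 1328
Area = |Σ|/2 = 664.
Hole:
Apply the surveyor's formula: 2A = Σ (x_i·y_{i+1} − x_{i+1}·y_i), indices taken mod 3.
Σ = (10) + (12) + (-15) = 7
Area = |Σ|/2 = 3.5.
Net area = 664 − 3.5 = 660.5.

660.5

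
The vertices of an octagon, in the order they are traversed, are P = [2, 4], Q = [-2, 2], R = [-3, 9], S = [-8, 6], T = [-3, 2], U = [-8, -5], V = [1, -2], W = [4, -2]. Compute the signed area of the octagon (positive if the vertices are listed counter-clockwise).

67

Apply the shoelace (surveyor's) formula: 2A = Σ (x_i·y_{i+1} − x_{i+1}·y_i), indices taken mod 8.
P→Q: (2)(2) − (-2)(4) = 12
Q→R: (-2)(9) − (-3)(2) = -12
R→S: (-3)(6) − (-8)(9) = 54
S→T: (-8)(2) − (-3)(6) = 2
T→U: (-3)(-5) − (-8)(2) = 31
U→V: (-8)(-2) − (1)(-5) = 21
V→W: (1)(-2) − (4)(-2) = 6
W→P: (4)(4) − (2)(-2) = 20
Σ = 134
Signed area = Σ/2 = 67 (positive ⇒ counter-clockwise traversal).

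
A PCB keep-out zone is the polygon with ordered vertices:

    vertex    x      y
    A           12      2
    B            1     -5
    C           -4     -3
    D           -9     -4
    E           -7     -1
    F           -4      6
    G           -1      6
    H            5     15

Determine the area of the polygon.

Apply the surveyor's formula: 2A = Σ (x_i·y_{i+1} − x_{i+1}·y_i), indices taken mod 8.
A→B: (12)(-5) − (1)(2) = -62
B→C: (1)(-3) − (-4)(-5) = -23
C→D: (-4)(-4) − (-9)(-3) = -11
D→E: (-9)(-1) − (-7)(-4) = -19
E→F: (-7)(6) − (-4)(-1) = -46
F→G: (-4)(6) − (-1)(6) = -18
G→H: (-1)(15) − (5)(6) = -45
H→A: (5)(2) − (12)(15) = -170
Σ = -394
Area = |Σ|/2 = 197.

197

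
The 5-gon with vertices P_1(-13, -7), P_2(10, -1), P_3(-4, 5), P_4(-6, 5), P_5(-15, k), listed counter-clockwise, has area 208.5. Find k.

14

Write out the shoelace sum; only the two edges meeting at P_5 involve k:
2·Area = [((-6)·k − (-15)·5) + ((-15)·(-7) − (-13)·k)] + 139
       = 7·k + 319 = 417
⇒ k = 14.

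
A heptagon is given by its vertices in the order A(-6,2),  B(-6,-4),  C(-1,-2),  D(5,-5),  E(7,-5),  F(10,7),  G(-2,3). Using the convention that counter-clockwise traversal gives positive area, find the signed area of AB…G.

113

Apply the shoelace formula: 2A = Σ (x_i·y_{i+1} − x_{i+1}·y_i), indices taken mod 7.
Σ = (36) + (8) + (15) + (10) + (99) + (44) + (14) = 226
Signed area = Σ/2 = 113 (positive ⇒ counter-clockwise traversal).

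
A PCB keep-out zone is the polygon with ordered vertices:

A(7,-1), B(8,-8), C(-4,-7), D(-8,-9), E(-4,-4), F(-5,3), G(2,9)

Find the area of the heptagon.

154

Apply the surveyor's formula: 2A = Σ (x_i·y_{i+1} − x_{i+1}·y_i), indices taken mod 7.
Σ = (-48) + (-88) + (-20) + (-4) + (-32) + (-51) + (-65) = -308
Area = |Σ|/2 = 154.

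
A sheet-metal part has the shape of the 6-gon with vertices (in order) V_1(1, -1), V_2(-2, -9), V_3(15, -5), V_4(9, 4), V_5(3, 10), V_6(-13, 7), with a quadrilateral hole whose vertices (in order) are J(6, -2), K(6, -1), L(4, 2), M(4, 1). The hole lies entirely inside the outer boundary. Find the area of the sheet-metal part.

235

Outer boundary:
V_1→V_2: (1)(-9) − (-2)(-1) = -11
V_2→V_3: (-2)(-5) − (15)(-9) = 145
V_3→V_4: (15)(4) − (9)(-5) = 105
V_4→V_5: (9)(10) − (3)(4) = 78
V_5→V_6: (3)(7) − (-13)(10) = 151
V_6→V_1: (-13)(-1) − (1)(7) = 6
Σ = 474
Area = |Σ|/2 = 237.
Hole:
Apply Gauss's area formula: 2A = Σ (x_i·y_{i+1} − x_{i+1}·y_i), indices taken mod 4.
Cross-terms: 6, 16, -4, -14  ⇒  Σ = 4
Area = |Σ|/2 = 2.
Net area = 237 − 2 = 235.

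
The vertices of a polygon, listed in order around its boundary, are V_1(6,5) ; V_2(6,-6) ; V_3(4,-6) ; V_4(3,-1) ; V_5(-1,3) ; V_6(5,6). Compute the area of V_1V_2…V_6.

Apply the shoelace (surveyor's) formula: 2A = Σ (x_i·y_{i+1} − x_{i+1}·y_i), indices taken mod 6.
V_1→V_2: (6)(-6) − (6)(5) = -66
V_2→V_3: (6)(-6) − (4)(-6) = -12
V_3→V_4: (4)(-1) − (3)(-6) = 14
V_4→V_5: (3)(3) − (-1)(-1) = 8
V_5→V_6: (-1)(6) − (5)(3) = -21
V_6→V_1: (5)(5) − (6)(6) = -11
Σ = -88
Area = |Σ|/2 = 44.

44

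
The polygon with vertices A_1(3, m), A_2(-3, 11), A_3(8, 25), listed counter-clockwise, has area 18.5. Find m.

22

Write out the shoelace sum; only the two edges meeting at A_1 involve m:
2·Area = [(8·m − 3·25) + (3·11 − (-3)·m)] + -163
       = 11·m + -205 = 37
⇒ m = 22.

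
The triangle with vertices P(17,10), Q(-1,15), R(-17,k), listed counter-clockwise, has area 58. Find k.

Write out the shoelace sum; only the two edges meeting at R involve k:
2·Area = [((-1)·k − (-17)·15) + ((-17)·10 − 17·k)] + 265
       = -18·k + 350 = 116
⇒ k = 13.

13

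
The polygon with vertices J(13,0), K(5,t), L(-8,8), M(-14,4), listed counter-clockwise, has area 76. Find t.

4

The doubled signed area Σ (x_i y_{i+1} − x_{i+1} y_i) is linear in t.
With t=0 it equals 68; the coefficient of t is 21 (from the two edges through K).
So 21·t + 68 = 2·76 = 152 ⇒ t = 4.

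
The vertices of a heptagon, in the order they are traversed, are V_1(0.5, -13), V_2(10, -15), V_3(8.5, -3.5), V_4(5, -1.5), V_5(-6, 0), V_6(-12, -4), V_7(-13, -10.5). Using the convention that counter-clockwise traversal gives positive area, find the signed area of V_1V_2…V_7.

Apply the shoelace formula: 2A = Σ (x_i·y_{i+1} − x_{i+1}·y_i), indices taken mod 7.
Σ = (122.5) + (92.5) + (4.75) + (-9) + (24) + (74) + (174.25) = 483
Signed area = Σ/2 = 241.5 (positive ⇒ counter-clockwise traversal).

241.5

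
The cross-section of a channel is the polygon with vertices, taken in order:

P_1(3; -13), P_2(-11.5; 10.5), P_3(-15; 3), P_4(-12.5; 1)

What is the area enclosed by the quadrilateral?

Cross-terms: -118, 123, 22.5, 159.5  ⇒  Σ = 187
Area = |Σ|/2 = 93.5.

93.5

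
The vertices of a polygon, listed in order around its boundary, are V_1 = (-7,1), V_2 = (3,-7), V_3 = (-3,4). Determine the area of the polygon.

V_1→V_2: (-7)(-7) − (3)(1) = 46
V_2→V_3: (3)(4) − (-3)(-7) = -9
V_3→V_1: (-3)(1) − (-7)(4) = 25
Σ = 62
Area = |Σ|/2 = 31.

31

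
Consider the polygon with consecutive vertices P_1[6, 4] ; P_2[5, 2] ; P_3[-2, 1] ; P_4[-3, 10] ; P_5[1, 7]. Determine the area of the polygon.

42.5

Σ = (-8) + (9) + (-17) + (-31) + (-38) = -85
Area = |Σ|/2 = 42.5.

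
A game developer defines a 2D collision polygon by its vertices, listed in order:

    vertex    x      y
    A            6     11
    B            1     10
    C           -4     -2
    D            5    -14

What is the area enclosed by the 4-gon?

146

Apply the shoelace (surveyor's) formula: 2A = Σ (x_i·y_{i+1} − x_{i+1}·y_i), indices taken mod 4.
Cross-terms: 49, 38, 66, 139  ⇒  Σ = 292
Area = |Σ|/2 = 146.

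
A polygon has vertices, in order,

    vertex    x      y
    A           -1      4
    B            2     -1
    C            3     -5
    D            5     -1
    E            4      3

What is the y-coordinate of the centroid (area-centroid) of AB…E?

10/23

Apply the shoelace (surveyor's) formula. First the cross-terms c_i = x_i·y_{i+1} − x_{i+1}·y_i:
  -7, -7, 22, 19, 19  ⇒  2A = 46, A = 23.
Then Σ (y_i + y_{i+1})·c_i = 60, so ȳ = 60 / (6·23) = 10/23.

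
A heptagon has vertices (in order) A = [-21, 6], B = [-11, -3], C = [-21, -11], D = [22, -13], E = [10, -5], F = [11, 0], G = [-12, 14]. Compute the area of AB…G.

Cross-terms: 129, 58, 515, 20, 55, 154, 222  ⇒  Σ = 1153
Area = |Σ|/2 = 576.5.

576.5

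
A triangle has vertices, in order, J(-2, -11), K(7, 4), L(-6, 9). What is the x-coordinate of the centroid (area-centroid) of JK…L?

-1/3

Apply the shoelace (surveyor's) formula. First the cross-terms c_i = x_i·y_{i+1} − x_{i+1}·y_i:
  69, 87, 84  ⇒  2A = 240, A = 120.
Then Σ (x_i + x_{i+1})·c_i = -240, so x̄ = -240 / (6·120) = -1/3.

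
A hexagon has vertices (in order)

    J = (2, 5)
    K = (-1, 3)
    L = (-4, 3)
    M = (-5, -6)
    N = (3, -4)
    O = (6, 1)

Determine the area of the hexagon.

76

Cross-terms: 11, 9, 39, 38, 27, 28  ⇒  Σ = 152
Area = |Σ|/2 = 76.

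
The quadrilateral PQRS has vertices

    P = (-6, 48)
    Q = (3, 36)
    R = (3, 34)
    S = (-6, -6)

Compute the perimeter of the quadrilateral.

|PQ| = √((9)² + (-12)²) = √225 = 15
|QR| = √((0)² + (-2)²) = √4 = 2
|RS| = √((-9)² + (-40)²) = √1681 = 41
|SP| = √((0)² + (54)²) = √2916 = 54
Perimeter = 15 + 2 + 41 + 54 = 112.

112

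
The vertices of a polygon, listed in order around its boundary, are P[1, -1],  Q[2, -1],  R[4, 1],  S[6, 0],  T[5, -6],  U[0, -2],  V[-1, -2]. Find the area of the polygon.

22

Apply the surveyor's formula: 2A = Σ (x_i·y_{i+1} − x_{i+1}·y_i), indices taken mod 7.
P→Q: (1)(-1) − (2)(-1) = 1
Q→R: (2)(1) − (4)(-1) = 6
R→S: (4)(0) − (6)(1) = -6
S→T: (6)(-6) − (5)(0) = -36
T→U: (5)(-2) − (0)(-6) = -10
U→V: (0)(-2) − (-1)(-2) = -2
V→P: (-1)(-1) − (1)(-2) = 3
Σ = -44
Area = |Σ|/2 = 22.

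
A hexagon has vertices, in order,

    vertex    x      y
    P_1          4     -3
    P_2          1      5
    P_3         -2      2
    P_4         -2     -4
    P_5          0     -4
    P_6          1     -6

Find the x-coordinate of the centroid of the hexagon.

Apply the surveyor's formula. First the cross-terms c_i = x_i·y_{i+1} − x_{i+1}·y_i:
  23, 12, 12, 8, 4, 21  ⇒  2A = 80, A = 40.
Then Σ (x_i + x_{i+1})·c_i = 148, so x̄ = 148 / (6·40) = 37/60.

37/60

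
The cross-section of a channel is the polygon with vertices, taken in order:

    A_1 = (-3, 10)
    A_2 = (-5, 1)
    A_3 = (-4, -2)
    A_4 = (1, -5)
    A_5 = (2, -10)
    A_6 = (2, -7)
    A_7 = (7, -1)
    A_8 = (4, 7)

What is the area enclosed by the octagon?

125

Apply Gauss's area formula: 2A = Σ (x_i·y_{i+1} − x_{i+1}·y_i), indices taken mod 8.
Cross-terms: 47, 14, 22, 0, 6, 47, 53, 61  ⇒  Σ = 250
Area = |Σ|/2 = 125.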